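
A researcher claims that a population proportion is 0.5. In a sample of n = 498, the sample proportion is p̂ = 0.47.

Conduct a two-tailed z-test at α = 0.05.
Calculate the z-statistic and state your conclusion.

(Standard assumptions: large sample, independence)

H₀: p = 0.5, H₁: p ≠ 0.5
Standard error: SE = √(p₀(1-p₀)/n) = √(0.5×0.5/498) = 0.022406
z-statistic: z = (p̂ - p₀)/SE = (0.47 - 0.5)/0.022406 = -1.3389
Critical value: z_0.025 = ±1.960
p-value = 0.1806
Decision: fail to reject H₀ at α = 0.05

Answer: z = -1.3389, fail to reject H₀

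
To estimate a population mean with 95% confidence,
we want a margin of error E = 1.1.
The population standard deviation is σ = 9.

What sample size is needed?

z_0.025 = 1.960
n = (z×σ/E)² = (1.960×9/1.1)²
n = 257.1650
Round up: n = 258

Answer: n = 258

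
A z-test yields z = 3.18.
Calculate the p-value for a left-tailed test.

Answer: p-value ≈ 0.9993

Derivation:
For z = 3.18:
p = P(Z < 3.18) = Φ(3.18) = 0.9993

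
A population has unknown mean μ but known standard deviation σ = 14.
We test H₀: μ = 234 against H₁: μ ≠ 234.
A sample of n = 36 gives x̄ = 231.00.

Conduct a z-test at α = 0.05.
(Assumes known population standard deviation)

Answer: z = -1.2857, fail to reject H₀

Derivation:
Standard error: SE = σ/√n = 14/√36 = 2.3333
z-statistic: z = (x̄ - μ₀)/SE = (231.00 - 234)/2.3333 = -1.2857
Critical value: ±1.960
p-value = 0.1985
Decision: fail to reject H₀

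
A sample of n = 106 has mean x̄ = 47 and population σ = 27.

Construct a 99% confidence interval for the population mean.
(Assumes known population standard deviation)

Answer: (40.2444, 53.7556)

Derivation:
Confidence level: 99%, α = 0.01
z_0.005 = 2.576
SE = σ/√n = 27/√106 = 2.6225
Margin of error = 2.576 × 2.6225 = 6.7556
CI: x̄ ± margin = 47 ± 6.7556
CI: (40.2444, 53.7556)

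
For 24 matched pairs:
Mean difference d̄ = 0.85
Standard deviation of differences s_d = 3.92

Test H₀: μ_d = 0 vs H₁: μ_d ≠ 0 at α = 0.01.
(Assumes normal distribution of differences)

Answer: t = 1.0622, fail to reject H₀

Derivation:
df = n - 1 = 23
SE = s_d/√n = 3.92/√24 = 0.8002
t = d̄/SE = 0.85/0.8002 = 1.0622
Critical value: t_{0.005,23} = ±2.807
p-value ≈ 0.2992
Decision: fail to reject H₀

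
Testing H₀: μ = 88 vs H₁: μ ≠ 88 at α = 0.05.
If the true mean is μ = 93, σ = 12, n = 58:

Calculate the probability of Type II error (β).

SE = σ/√n = 12/√58 = 1.5757
Critical values: μ₀ ± z_0.025×SE = 88 ± 1.960×1.5757
Acceptance region: (84.9116, 91.0884)
Under H₁ (μ = 93): z_high = (91.0884 - 93)/1.5757 = -1.2132, z_low = (84.9116 - 93)/1.5757 = -5.1332
β = P(not reject | H₁) = Φ(-1.2132) - Φ(-5.1332) ≈ 0.1125

Answer: β ≈ 0.1125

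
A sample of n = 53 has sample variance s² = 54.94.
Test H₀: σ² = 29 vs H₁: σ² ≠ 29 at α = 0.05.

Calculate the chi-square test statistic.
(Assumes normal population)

Answer: χ² = 98.5131, reject H₀

Derivation:
df = n - 1 = 52
χ² = (n-1)s²/σ₀² = 52×54.94/29 = 98.5131
Critical values: χ²_{0.975,52} = 33.968, χ²_{0.025,52} = 73.810
Rejection region: χ² < 33.968 or χ² > 73.810
Decision: reject H₀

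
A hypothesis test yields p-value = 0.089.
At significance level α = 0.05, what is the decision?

Compare p-value to α:
0.089 ≥ 0.05
Decision: fail to reject H₀

Answer: fail to reject H₀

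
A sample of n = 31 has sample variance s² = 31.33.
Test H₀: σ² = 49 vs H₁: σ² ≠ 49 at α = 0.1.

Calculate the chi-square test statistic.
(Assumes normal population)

Answer: χ² = 19.1816, fail to reject H₀

Derivation:
df = n - 1 = 30
χ² = (n-1)s²/σ₀² = 30×31.33/49 = 19.1816
Critical values: χ²_{0.95,30} = 18.493, χ²_{0.05,30} = 43.773
Rejection region: χ² < 18.493 or χ² > 43.773
Decision: fail to reject H₀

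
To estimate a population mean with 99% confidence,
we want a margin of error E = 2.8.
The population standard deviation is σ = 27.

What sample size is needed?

Answer: n = 618

Derivation:
z_0.005 = 2.576
n = (z×σ/E)² = (2.576×27/2.8)²
n = 617.0256
Round up: n = 618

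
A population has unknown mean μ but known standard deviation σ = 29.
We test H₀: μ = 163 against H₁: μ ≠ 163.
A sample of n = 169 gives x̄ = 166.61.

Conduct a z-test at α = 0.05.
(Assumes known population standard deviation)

Answer: z = 1.6183, fail to reject H₀

Derivation:
Standard error: SE = σ/√n = 29/√169 = 2.2308
z-statistic: z = (x̄ - μ₀)/SE = (166.61 - 163)/2.2308 = 1.6183
Critical value: ±1.960
p-value = 0.1056
Decision: fail to reject H₀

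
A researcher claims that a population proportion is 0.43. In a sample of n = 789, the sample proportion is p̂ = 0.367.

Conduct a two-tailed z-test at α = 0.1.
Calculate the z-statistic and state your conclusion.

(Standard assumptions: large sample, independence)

H₀: p = 0.43, H₁: p ≠ 0.43
Standard error: SE = √(p₀(1-p₀)/n) = √(0.43×0.57/789) = 0.017625
z-statistic: z = (p̂ - p₀)/SE = (0.367 - 0.43)/0.017625 = -3.5745
Critical value: z_0.05 = ±1.645
p-value = 0.0004
Decision: reject H₀ at α = 0.1

Answer: z = -3.5745, reject H₀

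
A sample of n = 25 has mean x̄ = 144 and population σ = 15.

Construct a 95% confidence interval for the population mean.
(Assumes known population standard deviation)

Confidence level: 95%, α = 0.05
z_0.025 = 1.960
SE = σ/√n = 15/√25 = 3.0000
Margin of error = 1.960 × 3.0000 = 5.8800
CI: x̄ ± margin = 144 ± 5.8800
CI: (138.1200, 149.8800)

Answer: (138.1200, 149.8800)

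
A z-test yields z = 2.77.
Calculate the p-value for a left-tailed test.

Answer: p-value ≈ 0.9972

Derivation:
For z = 2.77:
p = P(Z < 2.77) = Φ(2.77) = 0.9972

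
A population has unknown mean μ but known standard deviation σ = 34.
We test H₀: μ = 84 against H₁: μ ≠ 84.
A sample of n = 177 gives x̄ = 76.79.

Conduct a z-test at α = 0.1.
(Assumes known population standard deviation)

Answer: z = -2.8213, reject H₀

Derivation:
Standard error: SE = σ/√n = 34/√177 = 2.5556
z-statistic: z = (x̄ - μ₀)/SE = (76.79 - 84)/2.5556 = -2.8213
Critical value: ±1.645
p-value = 0.0048
Decision: reject H₀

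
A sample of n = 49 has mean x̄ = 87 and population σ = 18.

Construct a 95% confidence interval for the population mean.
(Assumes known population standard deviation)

Answer: (81.9601, 92.0399)

Derivation:
Confidence level: 95%, α = 0.05
z_0.025 = 1.960
SE = σ/√n = 18/√49 = 2.5714
Margin of error = 1.960 × 2.5714 = 5.0399
CI: x̄ ± margin = 87 ± 5.0399
CI: (81.9601, 92.0399)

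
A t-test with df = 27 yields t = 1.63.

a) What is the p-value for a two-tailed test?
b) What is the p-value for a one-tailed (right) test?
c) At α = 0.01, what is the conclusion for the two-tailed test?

Using t-distribution with df = 27:
a) Two-tailed: p = 2×P(T > 1.63) = 0.1147
b) One-tailed: p = P(T > 1.63) = 0.0574
c) 0.1147 ≥ 0.01, fail to reject H₀

Answer: a) 0.1147, b) 0.0574, c) fail to reject H₀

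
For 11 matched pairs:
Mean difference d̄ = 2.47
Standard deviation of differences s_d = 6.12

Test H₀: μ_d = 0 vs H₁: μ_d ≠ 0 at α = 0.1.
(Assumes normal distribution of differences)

Answer: t = 1.3386, fail to reject H₀

Derivation:
df = n - 1 = 10
SE = s_d/√n = 6.12/√11 = 1.8452
t = d̄/SE = 2.47/1.8452 = 1.3386
Critical value: t_{0.05,10} = ±1.812
p-value ≈ 0.2103
Decision: fail to reject H₀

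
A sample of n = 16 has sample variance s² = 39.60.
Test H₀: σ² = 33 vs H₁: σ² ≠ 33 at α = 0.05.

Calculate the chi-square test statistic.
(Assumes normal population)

df = n - 1 = 15
χ² = (n-1)s²/σ₀² = 15×39.60/33 = 18.0000
Critical values: χ²_{0.975,15} = 6.262, χ²_{0.025,15} = 27.488
Rejection region: χ² < 6.262 or χ² > 27.488
Decision: fail to reject H₀

Answer: χ² = 18.0000, fail to reject H₀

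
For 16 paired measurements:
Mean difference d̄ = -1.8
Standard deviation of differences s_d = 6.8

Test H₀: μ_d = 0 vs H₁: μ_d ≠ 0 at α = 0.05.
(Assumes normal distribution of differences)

Answer: t = -1.0588, fail to reject H₀

Derivation:
df = n - 1 = 15
SE = s_d/√n = 6.8/√16 = 1.7000
t = d̄/SE = -1.8/1.7000 = -1.0588
Critical value: t_{0.025,15} = ±2.131
p-value ≈ 0.3064
Decision: fail to reject H₀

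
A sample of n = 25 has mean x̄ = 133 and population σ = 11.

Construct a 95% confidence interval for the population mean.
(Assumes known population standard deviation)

Answer: (128.6880, 137.3120)

Derivation:
Confidence level: 95%, α = 0.05
z_0.025 = 1.960
SE = σ/√n = 11/√25 = 2.2000
Margin of error = 1.960 × 2.2000 = 4.3120
CI: x̄ ± margin = 133 ± 4.3120
CI: (128.6880, 137.3120)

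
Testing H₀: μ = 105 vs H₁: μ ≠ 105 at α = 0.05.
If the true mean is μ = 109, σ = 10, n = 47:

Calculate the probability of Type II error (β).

Answer: β ≈ 0.2170

Derivation:
SE = σ/√n = 10/√47 = 1.4586
Critical values: μ₀ ± z_0.025×SE = 105 ± 1.960×1.4586
Acceptance region: (102.1411, 107.8589)
Under H₁ (μ = 109): z_high = (107.8589 - 109)/1.4586 = -0.7823, z_low = (102.1411 - 109)/1.4586 = -4.7024
β = P(not reject | H₁) = Φ(-0.7823) - Φ(-4.7024) ≈ 0.2170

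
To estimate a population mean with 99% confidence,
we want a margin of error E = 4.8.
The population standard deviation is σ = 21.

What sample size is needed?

z_0.005 = 2.576
n = (z×σ/E)² = (2.576×21/4.8)²
n = 127.0129
Round up: n = 128

Answer: n = 128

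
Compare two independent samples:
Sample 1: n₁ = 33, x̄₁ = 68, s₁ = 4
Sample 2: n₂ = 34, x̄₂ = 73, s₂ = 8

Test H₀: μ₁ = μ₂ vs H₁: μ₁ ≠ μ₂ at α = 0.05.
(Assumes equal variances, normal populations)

Answer: t = -3.2204, reject H₀

Derivation:
Pooled variance: s²_p = [32×4² + 33×8²]/(65) = 40.3692
s_p = 6.3537
SE = s_p×√(1/n₁ + 1/n₂) = 6.3537×√(1/33 + 1/34) = 1.5526
t = (x̄₁ - x̄₂)/SE = (68 - 73)/1.5526 = -3.2204
df = 65, t-critical = ±1.997
Decision: reject H₀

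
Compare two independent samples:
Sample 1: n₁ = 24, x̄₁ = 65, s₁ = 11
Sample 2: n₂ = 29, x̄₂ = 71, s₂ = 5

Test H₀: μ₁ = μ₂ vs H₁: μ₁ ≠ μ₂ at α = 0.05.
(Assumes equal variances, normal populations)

Pooled variance: s²_p = [23×11² + 28×5²]/(51) = 68.2941
s_p = 8.2640
SE = s_p×√(1/n₁ + 1/n₂) = 8.2640×√(1/24 + 1/29) = 2.2805
t = (x̄₁ - x̄₂)/SE = (65 - 71)/2.2805 = -2.6310
df = 51, t-critical = ±2.008
Decision: reject H₀

Answer: t = -2.6310, reject H₀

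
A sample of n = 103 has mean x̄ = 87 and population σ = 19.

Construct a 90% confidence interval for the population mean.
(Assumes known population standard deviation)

Confidence level: 90%, α = 0.1
z_0.05 = 1.645
SE = σ/√n = 19/√103 = 1.8721
Margin of error = 1.645 × 1.8721 = 3.0796
CI: x̄ ± margin = 87 ± 3.0796
CI: (83.9204, 90.0796)

Answer: (83.9204, 90.0796)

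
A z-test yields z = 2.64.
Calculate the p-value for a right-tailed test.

For z = 2.64:
p = P(Z > 2.64) = 1 - Φ(2.64) = 0.0041

Answer: p-value ≈ 0.0041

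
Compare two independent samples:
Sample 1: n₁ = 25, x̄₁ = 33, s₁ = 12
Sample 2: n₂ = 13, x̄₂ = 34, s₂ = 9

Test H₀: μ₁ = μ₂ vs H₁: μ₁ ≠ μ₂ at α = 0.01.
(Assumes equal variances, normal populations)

Pooled variance: s²_p = [24×12² + 12×9²]/(36) = 123.0000
s_p = 11.0905
SE = s_p×√(1/n₁ + 1/n₂) = 11.0905×√(1/25 + 1/13) = 3.7923
t = (x̄₁ - x̄₂)/SE = (33 - 34)/3.7923 = -0.2637
df = 36, t-critical = ±2.719
Decision: fail to reject H₀

Answer: t = -0.2637, fail to reject H₀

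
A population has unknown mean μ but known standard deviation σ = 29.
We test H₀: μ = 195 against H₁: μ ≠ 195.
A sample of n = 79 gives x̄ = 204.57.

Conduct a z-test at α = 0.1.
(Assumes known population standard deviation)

Standard error: SE = σ/√n = 29/√79 = 3.2628
z-statistic: z = (x̄ - μ₀)/SE = (204.57 - 195)/3.2628 = 2.9331
Critical value: ±1.645
p-value = 0.0034
Decision: reject H₀

Answer: z = 2.9331, reject H₀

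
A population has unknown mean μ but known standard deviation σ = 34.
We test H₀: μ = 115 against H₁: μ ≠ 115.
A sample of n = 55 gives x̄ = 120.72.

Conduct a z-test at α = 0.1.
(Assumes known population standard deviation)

Standard error: SE = σ/√n = 34/√55 = 4.5846
z-statistic: z = (x̄ - μ₀)/SE = (120.72 - 115)/4.5846 = 1.2477
Critical value: ±1.645
p-value = 0.2121
Decision: fail to reject H₀

Answer: z = 1.2477, fail to reject H₀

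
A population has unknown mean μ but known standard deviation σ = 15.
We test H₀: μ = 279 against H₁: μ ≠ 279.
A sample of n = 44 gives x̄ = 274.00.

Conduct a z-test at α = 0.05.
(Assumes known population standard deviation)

Standard error: SE = σ/√n = 15/√44 = 2.2613
z-statistic: z = (x̄ - μ₀)/SE = (274.00 - 279)/2.2613 = -2.2111
Critical value: ±1.960
p-value = 0.0270
Decision: reject H₀

Answer: z = -2.2111, reject H₀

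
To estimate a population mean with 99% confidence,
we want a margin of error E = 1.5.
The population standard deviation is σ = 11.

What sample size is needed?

z_0.005 = 2.576
n = (z×σ/E)² = (2.576×11/1.5)²
n = 356.8573
Round up: n = 357

Answer: n = 357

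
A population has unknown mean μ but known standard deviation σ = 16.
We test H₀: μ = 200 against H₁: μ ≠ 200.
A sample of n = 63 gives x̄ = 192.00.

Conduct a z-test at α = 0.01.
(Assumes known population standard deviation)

Standard error: SE = σ/√n = 16/√63 = 2.0158
z-statistic: z = (x̄ - μ₀)/SE = (192.00 - 200)/2.0158 = -3.9686
Critical value: ±2.576
p-value = 0.0001
Decision: reject H₀

Answer: z = -3.9686, reject H₀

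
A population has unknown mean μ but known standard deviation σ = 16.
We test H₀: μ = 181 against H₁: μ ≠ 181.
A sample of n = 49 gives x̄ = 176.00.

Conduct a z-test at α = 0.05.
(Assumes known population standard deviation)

Standard error: SE = σ/√n = 16/√49 = 2.2857
z-statistic: z = (x̄ - μ₀)/SE = (176.00 - 181)/2.2857 = -2.1875
Critical value: ±1.960
p-value = 0.0287
Decision: reject H₀

Answer: z = -2.1875, reject H₀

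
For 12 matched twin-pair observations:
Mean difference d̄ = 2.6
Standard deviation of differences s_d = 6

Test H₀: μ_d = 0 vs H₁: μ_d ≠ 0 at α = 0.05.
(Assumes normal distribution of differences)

df = n - 1 = 11
SE = s_d/√n = 6/√12 = 1.7321
t = d̄/SE = 2.6/1.7321 = 1.5011
Critical value: t_{0.025,11} = ±2.201
p-value ≈ 0.1615
Decision: fail to reject H₀

Answer: t = 1.5011, fail to reject H₀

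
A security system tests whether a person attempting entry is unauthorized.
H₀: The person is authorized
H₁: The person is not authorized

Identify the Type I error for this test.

Answer: Denying entry to an authorized person

Derivation:
A Type I error (probability α) occurs when we reject a true H₀.
A Type II error (probability β) occurs when we fail to reject a false H₀.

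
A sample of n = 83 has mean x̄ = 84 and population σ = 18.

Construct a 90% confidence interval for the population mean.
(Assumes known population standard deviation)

Confidence level: 90%, α = 0.1
z_0.05 = 1.645
SE = σ/√n = 18/√83 = 1.9758
Margin of error = 1.645 × 1.9758 = 3.2502
CI: x̄ ± margin = 84 ± 3.2502
CI: (80.7498, 87.2502)

Answer: (80.7498, 87.2502)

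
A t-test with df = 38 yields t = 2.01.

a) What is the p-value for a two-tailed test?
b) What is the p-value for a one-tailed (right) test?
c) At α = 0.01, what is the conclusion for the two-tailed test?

Answer: a) 0.0516, b) 0.0258, c) fail to reject H₀

Derivation:
Using t-distribution with df = 38:
a) Two-tailed: p = 2×P(T > 2.01) = 0.0516
b) One-tailed: p = P(T > 2.01) = 0.0258
c) 0.0516 ≥ 0.01, fail to reject H₀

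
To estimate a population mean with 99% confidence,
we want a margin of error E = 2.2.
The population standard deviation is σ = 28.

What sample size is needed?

Answer: n = 1075

Derivation:
z_0.005 = 2.576
n = (z×σ/E)² = (2.576×28/2.2)²
n = 1074.8860
Round up: n = 1075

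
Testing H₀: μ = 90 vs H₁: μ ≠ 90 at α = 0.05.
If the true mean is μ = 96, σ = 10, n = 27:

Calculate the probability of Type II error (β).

SE = σ/√n = 10/√27 = 1.9245
Critical values: μ₀ ± z_0.025×SE = 90 ± 1.960×1.9245
Acceptance region: (86.2280, 93.7720)
Under H₁ (μ = 96): z_high = (93.7720 - 96)/1.9245 = -1.1577, z_low = (86.2280 - 96)/1.9245 = -5.0777
β = P(not reject | H₁) = Φ(-1.1577) - Φ(-5.0777) ≈ 0.1235

Answer: β ≈ 0.1235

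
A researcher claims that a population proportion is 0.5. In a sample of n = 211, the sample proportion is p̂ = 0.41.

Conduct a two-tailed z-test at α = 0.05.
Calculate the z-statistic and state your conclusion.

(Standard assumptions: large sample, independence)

H₀: p = 0.5, H₁: p ≠ 0.5
Standard error: SE = √(p₀(1-p₀)/n) = √(0.5×0.5/211) = 0.034421
z-statistic: z = (p̂ - p₀)/SE = (0.41 - 0.5)/0.034421 = -2.6147
Critical value: z_0.025 = ±1.960
p-value = 0.0089
Decision: reject H₀ at α = 0.05

Answer: z = -2.6147, reject H₀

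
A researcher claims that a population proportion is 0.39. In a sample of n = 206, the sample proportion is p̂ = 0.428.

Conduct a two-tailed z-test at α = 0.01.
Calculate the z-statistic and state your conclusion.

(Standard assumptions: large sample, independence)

H₀: p = 0.39, H₁: p ≠ 0.39
Standard error: SE = √(p₀(1-p₀)/n) = √(0.39×0.61/206) = 0.033983
z-statistic: z = (p̂ - p₀)/SE = (0.428 - 0.39)/0.033983 = 1.1182
Critical value: z_0.005 = ±2.576
p-value = 0.2635
Decision: fail to reject H₀ at α = 0.01

Answer: z = 1.1182, fail to reject H₀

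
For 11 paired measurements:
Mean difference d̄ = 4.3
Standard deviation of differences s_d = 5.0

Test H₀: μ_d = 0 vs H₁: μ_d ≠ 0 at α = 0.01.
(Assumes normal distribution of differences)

Answer: t = 2.8522, fail to reject H₀

Derivation:
df = n - 1 = 10
SE = s_d/√n = 5.0/√11 = 1.5076
t = d̄/SE = 4.3/1.5076 = 2.8522
Critical value: t_{0.005,10} = ±3.169
p-value ≈ 0.0172
Decision: fail to reject H₀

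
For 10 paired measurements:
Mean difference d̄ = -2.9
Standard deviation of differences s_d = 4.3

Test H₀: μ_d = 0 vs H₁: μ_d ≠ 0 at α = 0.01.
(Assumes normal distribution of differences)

Answer: t = -2.1327, fail to reject H₀

Derivation:
df = n - 1 = 9
SE = s_d/√n = 4.3/√10 = 1.3598
t = d̄/SE = -2.9/1.3598 = -2.1327
Critical value: t_{0.005,9} = ±3.250
p-value ≈ 0.0617
Decision: fail to reject H₀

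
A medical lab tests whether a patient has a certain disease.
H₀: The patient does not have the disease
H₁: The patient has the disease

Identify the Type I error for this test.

Type I error: rejecting H₀ when it is actually true (false positive).
Type II error: failing to reject H₀ when H₁ is actually true (false negative).

Answer: Diagnosing a healthy patient as having the disease (false positive)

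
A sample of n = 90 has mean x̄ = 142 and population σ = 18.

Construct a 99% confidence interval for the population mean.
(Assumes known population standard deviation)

Confidence level: 99%, α = 0.01
z_0.005 = 2.576
SE = σ/√n = 18/√90 = 1.8974
Margin of error = 2.576 × 1.8974 = 4.8877
CI: x̄ ± margin = 142 ± 4.8877
CI: (137.1123, 146.8877)

Answer: (137.1123, 146.8877)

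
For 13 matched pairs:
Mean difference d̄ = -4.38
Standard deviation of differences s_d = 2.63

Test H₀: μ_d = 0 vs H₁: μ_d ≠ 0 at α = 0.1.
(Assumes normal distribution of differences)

df = n - 1 = 12
SE = s_d/√n = 2.63/√13 = 0.7294
t = d̄/SE = -4.38/0.7294 = -6.0049
Critical value: t_{0.05,12} = ±1.782
p-value ≈ 0.0001
Decision: reject H₀

Answer: t = -6.0049, reject H₀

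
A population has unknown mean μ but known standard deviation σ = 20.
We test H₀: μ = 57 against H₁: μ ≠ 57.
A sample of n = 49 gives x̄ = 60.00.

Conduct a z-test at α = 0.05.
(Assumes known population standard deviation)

Standard error: SE = σ/√n = 20/√49 = 2.8571
z-statistic: z = (x̄ - μ₀)/SE = (60.00 - 57)/2.8571 = 1.0500
Critical value: ±1.960
p-value = 0.2937
Decision: fail to reject H₀

Answer: z = 1.0500, fail to reject H₀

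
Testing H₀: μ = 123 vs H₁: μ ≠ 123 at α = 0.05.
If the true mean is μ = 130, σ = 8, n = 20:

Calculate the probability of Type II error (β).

SE = σ/√n = 8/√20 = 1.7889
Critical values: μ₀ ± z_0.025×SE = 123 ± 1.960×1.7889
Acceptance region: (119.4938, 126.5062)
Under H₁ (μ = 130): z_high = (126.5062 - 130)/1.7889 = -1.9530, z_low = (119.4938 - 130)/1.7889 = -5.8730
β = P(not reject | H₁) = Φ(-1.9530) - Φ(-5.8730) ≈ 0.0254

Answer: β ≈ 0.0254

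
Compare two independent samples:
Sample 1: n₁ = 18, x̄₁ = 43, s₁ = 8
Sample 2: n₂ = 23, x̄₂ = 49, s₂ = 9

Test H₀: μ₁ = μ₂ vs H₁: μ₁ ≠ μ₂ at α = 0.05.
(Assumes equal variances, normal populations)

Pooled variance: s²_p = [17×8² + 22×9²]/(39) = 73.5897
s_p = 8.5784
SE = s_p×√(1/n₁ + 1/n₂) = 8.5784×√(1/18 + 1/23) = 2.6996
t = (x̄₁ - x̄₂)/SE = (43 - 49)/2.6996 = -2.2226
df = 39, t-critical = ±2.023
Decision: reject H₀

Answer: t = -2.2226, reject H₀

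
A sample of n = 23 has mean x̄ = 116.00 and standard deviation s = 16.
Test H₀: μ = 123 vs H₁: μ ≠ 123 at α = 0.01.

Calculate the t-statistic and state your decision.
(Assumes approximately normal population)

Answer: t = -2.0982, fail to reject H₀

Derivation:
df = n - 1 = 22
SE = s/√n = 16/√23 = 3.3362
t = (x̄ - μ₀)/SE = (116.00 - 123)/3.3362 = -2.0982
Critical value: t_{0.005,22} = ±2.819
p-value ≈ 0.0476
Decision: fail to reject H₀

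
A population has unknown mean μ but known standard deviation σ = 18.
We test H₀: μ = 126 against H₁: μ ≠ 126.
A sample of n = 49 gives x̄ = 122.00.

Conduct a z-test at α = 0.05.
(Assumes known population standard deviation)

Answer: z = -1.5556, fail to reject H₀

Derivation:
Standard error: SE = σ/√n = 18/√49 = 2.5714
z-statistic: z = (x̄ - μ₀)/SE = (122.00 - 126)/2.5714 = -1.5556
Critical value: ±1.960
p-value = 0.1198
Decision: fail to reject H₀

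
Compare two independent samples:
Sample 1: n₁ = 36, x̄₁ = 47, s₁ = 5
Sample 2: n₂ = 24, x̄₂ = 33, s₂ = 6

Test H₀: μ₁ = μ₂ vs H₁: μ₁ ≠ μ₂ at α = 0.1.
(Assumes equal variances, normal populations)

Pooled variance: s²_p = [35×5² + 23×6²]/(58) = 29.3621
s_p = 5.4187
SE = s_p×√(1/n₁ + 1/n₂) = 5.4187×√(1/36 + 1/24) = 1.4280
t = (x̄₁ - x̄₂)/SE = (47 - 33)/1.4280 = 9.8039
df = 58, t-critical = ±1.672
Decision: reject H₀

Answer: t = 9.8039, reject H₀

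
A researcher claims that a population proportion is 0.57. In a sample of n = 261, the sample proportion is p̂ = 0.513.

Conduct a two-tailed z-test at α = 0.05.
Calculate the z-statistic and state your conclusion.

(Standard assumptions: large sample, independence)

Answer: z = -1.8601, fail to reject H₀

Derivation:
H₀: p = 0.57, H₁: p ≠ 0.57
Standard error: SE = √(p₀(1-p₀)/n) = √(0.57×0.43/261) = 0.030644
z-statistic: z = (p̂ - p₀)/SE = (0.513 - 0.57)/0.030644 = -1.8601
Critical value: z_0.025 = ±1.960
p-value = 0.0629
Decision: fail to reject H₀ at α = 0.05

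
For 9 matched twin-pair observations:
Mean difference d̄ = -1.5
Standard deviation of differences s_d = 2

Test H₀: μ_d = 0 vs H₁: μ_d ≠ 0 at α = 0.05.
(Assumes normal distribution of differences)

Answer: t = -2.2499, fail to reject H₀

Derivation:
df = n - 1 = 8
SE = s_d/√n = 2/√9 = 0.6667
t = d̄/SE = -1.5/0.6667 = -2.2499
Critical value: t_{0.025,8} = ±2.306
p-value ≈ 0.0546
Decision: fail to reject H₀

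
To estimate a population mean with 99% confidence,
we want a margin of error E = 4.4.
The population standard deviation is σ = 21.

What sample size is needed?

z_0.005 = 2.576
n = (z×σ/E)² = (2.576×21/4.4)²
n = 151.1558
Round up: n = 152

Answer: n = 152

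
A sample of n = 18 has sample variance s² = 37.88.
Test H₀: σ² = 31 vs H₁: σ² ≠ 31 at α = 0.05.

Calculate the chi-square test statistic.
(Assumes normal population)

Answer: χ² = 20.7729, fail to reject H₀

Derivation:
df = n - 1 = 17
χ² = (n-1)s²/σ₀² = 17×37.88/31 = 20.7729
Critical values: χ²_{0.975,17} = 7.564, χ²_{0.025,17} = 30.191
Rejection region: χ² < 7.564 or χ² > 30.191
Decision: fail to reject H₀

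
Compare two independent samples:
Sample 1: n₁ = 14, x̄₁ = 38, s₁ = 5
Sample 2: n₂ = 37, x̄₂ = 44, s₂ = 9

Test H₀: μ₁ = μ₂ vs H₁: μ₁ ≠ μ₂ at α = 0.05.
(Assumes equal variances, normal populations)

Pooled variance: s²_p = [13×5² + 36×9²]/(49) = 66.1429
s_p = 8.1328
SE = s_p×√(1/n₁ + 1/n₂) = 8.1328×√(1/14 + 1/37) = 2.5519
t = (x̄₁ - x̄₂)/SE = (38 - 44)/2.5519 = -2.3512
df = 49, t-critical = ±2.010
Decision: reject H₀

Answer: t = -2.3512, reject H₀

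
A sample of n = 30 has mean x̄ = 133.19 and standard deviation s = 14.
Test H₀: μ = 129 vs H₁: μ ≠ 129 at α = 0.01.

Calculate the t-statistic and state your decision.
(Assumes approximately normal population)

Answer: t = 1.6393, fail to reject H₀

Derivation:
df = n - 1 = 29
SE = s/√n = 14/√30 = 2.5560
t = (x̄ - μ₀)/SE = (133.19 - 129)/2.5560 = 1.6393
Critical value: t_{0.005,29} = ±2.756
p-value ≈ 0.1120
Decision: fail to reject H₀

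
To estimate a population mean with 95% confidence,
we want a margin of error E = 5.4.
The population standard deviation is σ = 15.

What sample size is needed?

z_0.025 = 1.960
n = (z×σ/E)² = (1.960×15/5.4)²
n = 29.6420
Round up: n = 30

Answer: n = 30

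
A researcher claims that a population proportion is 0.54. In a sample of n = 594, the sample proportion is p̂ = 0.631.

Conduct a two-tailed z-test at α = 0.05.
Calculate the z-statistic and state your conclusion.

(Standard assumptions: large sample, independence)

Answer: z = 4.4501, reject H₀

Derivation:
H₀: p = 0.54, H₁: p ≠ 0.54
Standard error: SE = √(p₀(1-p₀)/n) = √(0.54×0.46/594) = 0.020449
z-statistic: z = (p̂ - p₀)/SE = (0.631 - 0.54)/0.020449 = 4.4501
Critical value: z_0.025 = ±1.960
p-value < 0.0001
Decision: reject H₀ at α = 0.05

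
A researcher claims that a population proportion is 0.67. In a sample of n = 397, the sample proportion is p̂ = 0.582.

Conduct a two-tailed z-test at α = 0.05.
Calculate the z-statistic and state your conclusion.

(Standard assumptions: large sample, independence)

Answer: z = -3.7290, reject H₀

Derivation:
H₀: p = 0.67, H₁: p ≠ 0.67
Standard error: SE = √(p₀(1-p₀)/n) = √(0.67×0.33/397) = 0.023599
z-statistic: z = (p̂ - p₀)/SE = (0.582 - 0.67)/0.023599 = -3.7290
Critical value: z_0.025 = ±1.960
p-value = 0.0002
Decision: reject H₀ at α = 0.05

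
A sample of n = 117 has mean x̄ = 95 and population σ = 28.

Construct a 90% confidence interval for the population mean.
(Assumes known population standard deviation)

Answer: (90.7418, 99.2582)

Derivation:
Confidence level: 90%, α = 0.1
z_0.05 = 1.645
SE = σ/√n = 28/√117 = 2.5886
Margin of error = 1.645 × 2.5886 = 4.2582
CI: x̄ ± margin = 95 ± 4.2582
CI: (90.7418, 99.2582)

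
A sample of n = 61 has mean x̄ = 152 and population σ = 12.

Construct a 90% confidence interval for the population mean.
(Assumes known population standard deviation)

Confidence level: 90%, α = 0.1
z_0.05 = 1.645
SE = σ/√n = 12/√61 = 1.5364
Margin of error = 1.645 × 1.5364 = 2.5274
CI: x̄ ± margin = 152 ± 2.5274
CI: (149.4726, 154.5274)

Answer: (149.4726, 154.5274)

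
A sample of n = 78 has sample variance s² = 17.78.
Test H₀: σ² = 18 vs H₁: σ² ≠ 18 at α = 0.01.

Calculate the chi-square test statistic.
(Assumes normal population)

df = n - 1 = 77
χ² = (n-1)s²/σ₀² = 77×17.78/18 = 76.0589
Critical values: χ²_{0.995,77} = 48.788, χ²_{0.005,77} = 112.704
Rejection region: χ² < 48.788 or χ² > 112.704
Decision: fail to reject H₀

Answer: χ² = 76.0589, fail to reject H₀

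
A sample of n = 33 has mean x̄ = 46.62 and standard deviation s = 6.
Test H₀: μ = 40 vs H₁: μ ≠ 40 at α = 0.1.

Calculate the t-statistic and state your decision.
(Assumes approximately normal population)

df = n - 1 = 32
SE = s/√n = 6/√33 = 1.0445
t = (x̄ - μ₀)/SE = (46.62 - 40)/1.0445 = 6.3380
Critical value: t_{0.05,32} = ±1.694
p-value < 0.0001
Decision: reject H₀

Answer: t = 6.3380, reject H₀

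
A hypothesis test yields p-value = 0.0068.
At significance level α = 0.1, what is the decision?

Answer: reject H₀

Derivation:
Compare p-value to α:
0.0068 < 0.1
Decision: reject H₀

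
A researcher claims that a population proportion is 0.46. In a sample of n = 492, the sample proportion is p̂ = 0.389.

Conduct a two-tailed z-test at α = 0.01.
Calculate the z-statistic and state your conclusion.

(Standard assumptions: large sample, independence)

H₀: p = 0.46, H₁: p ≠ 0.46
Standard error: SE = √(p₀(1-p₀)/n) = √(0.46×0.54/492) = 0.022469
z-statistic: z = (p̂ - p₀)/SE = (0.389 - 0.46)/0.022469 = -3.1599
Critical value: z_0.005 = ±2.576
p-value = 0.0016
Decision: reject H₀ at α = 0.01

Answer: z = -3.1599, reject H₀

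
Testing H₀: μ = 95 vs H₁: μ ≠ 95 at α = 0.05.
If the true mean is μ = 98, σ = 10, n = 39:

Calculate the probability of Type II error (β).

SE = σ/√n = 10/√39 = 1.6013
Critical values: μ₀ ± z_0.025×SE = 95 ± 1.960×1.6013
Acceptance region: (91.8615, 98.1385)
Under H₁ (μ = 98): z_high = (98.1385 - 98)/1.6013 = 0.0865, z_low = (91.8615 - 98)/1.6013 = -3.8334
β = P(not reject | H₁) = Φ(0.0865) - Φ(-3.8334) ≈ 0.5344

Answer: β ≈ 0.5344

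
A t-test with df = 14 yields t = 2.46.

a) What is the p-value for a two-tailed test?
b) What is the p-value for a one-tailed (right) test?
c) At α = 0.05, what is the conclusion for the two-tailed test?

Using t-distribution with df = 14:
a) Two-tailed: p = 2×P(T > 2.46) = 0.0275
b) One-tailed: p = P(T > 2.46) = 0.0138
c) 0.0275 < 0.05, reject H₀

Answer: a) 0.0275, b) 0.0138, c) reject H₀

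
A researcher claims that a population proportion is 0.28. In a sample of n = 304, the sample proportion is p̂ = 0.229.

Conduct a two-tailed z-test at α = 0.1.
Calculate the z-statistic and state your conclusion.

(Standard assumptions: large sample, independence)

Answer: z = -1.9804, reject H₀

Derivation:
H₀: p = 0.28, H₁: p ≠ 0.28
Standard error: SE = √(p₀(1-p₀)/n) = √(0.28×0.72/304) = 0.025752
z-statistic: z = (p̂ - p₀)/SE = (0.229 - 0.28)/0.025752 = -1.9804
Critical value: z_0.05 = ±1.645
p-value = 0.0477
Decision: reject H₀ at α = 0.1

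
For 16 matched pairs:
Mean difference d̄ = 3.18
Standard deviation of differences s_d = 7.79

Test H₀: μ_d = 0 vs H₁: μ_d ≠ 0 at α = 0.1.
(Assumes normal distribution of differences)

Answer: t = 1.6329, fail to reject H₀

Derivation:
df = n - 1 = 15
SE = s_d/√n = 7.79/√16 = 1.9475
t = d̄/SE = 3.18/1.9475 = 1.6329
Critical value: t_{0.05,15} = ±1.753
p-value ≈ 0.1233
Decision: fail to reject H₀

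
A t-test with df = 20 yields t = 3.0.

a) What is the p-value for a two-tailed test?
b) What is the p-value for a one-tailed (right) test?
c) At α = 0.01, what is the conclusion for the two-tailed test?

Using t-distribution with df = 20:
a) Two-tailed: p = 2×P(T > 3.0) = 0.0071
b) One-tailed: p = P(T > 3.0) = 0.0035
c) 0.0071 < 0.01, reject H₀

Answer: a) 0.0071, b) 0.0035, c) reject H₀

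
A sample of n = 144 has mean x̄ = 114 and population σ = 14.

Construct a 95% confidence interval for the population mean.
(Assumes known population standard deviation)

Confidence level: 95%, α = 0.05
z_0.025 = 1.960
SE = σ/√n = 14/√144 = 1.1667
Margin of error = 1.960 × 1.1667 = 2.2867
CI: x̄ ± margin = 114 ± 2.2867
CI: (111.7133, 116.2867)

Answer: (111.7133, 116.2867)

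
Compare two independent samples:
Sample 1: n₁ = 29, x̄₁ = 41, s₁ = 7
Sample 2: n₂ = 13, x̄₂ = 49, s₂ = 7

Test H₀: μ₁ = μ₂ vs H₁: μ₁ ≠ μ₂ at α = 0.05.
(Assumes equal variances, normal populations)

Pooled variance: s²_p = [28×7² + 12×7²]/(40) = 49.0000
s_p = 7.0000
SE = s_p×√(1/n₁ + 1/n₂) = 7.0000×√(1/29 + 1/13) = 2.3364
t = (x̄₁ - x̄₂)/SE = (41 - 49)/2.3364 = -3.4241
df = 40, t-critical = ±2.021
Decision: reject H₀

Answer: t = -3.4241, reject H₀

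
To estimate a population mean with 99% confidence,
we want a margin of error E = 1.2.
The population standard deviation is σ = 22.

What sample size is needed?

z_0.005 = 2.576
n = (z×σ/E)² = (2.576×22/1.2)²
n = 2230.3580
Round up: n = 2231

Answer: n = 2231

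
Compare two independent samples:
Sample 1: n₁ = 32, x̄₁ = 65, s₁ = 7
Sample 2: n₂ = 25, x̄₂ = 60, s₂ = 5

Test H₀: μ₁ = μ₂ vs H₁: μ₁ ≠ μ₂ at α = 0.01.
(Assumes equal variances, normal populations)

Answer: t = 3.0179, reject H₀

Derivation:
Pooled variance: s²_p = [31×7² + 24×5²]/(55) = 38.5273
s_p = 6.2070
SE = s_p×√(1/n₁ + 1/n₂) = 6.2070×√(1/32 + 1/25) = 1.6568
t = (x̄₁ - x̄₂)/SE = (65 - 60)/1.6568 = 3.0179
df = 55, t-critical = ±2.668
Decision: reject H₀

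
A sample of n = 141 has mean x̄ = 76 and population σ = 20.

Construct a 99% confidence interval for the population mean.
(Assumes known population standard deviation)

Answer: (71.6612, 80.3388)

Derivation:
Confidence level: 99%, α = 0.01
z_0.005 = 2.576
SE = σ/√n = 20/√141 = 1.6843
Margin of error = 2.576 × 1.6843 = 4.3388
CI: x̄ ± margin = 76 ± 4.3388
CI: (71.6612, 80.3388)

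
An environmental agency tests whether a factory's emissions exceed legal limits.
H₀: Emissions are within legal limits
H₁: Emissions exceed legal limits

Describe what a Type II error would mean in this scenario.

Answer: Failing to cite a factory whose emissions actually exceed the limit

Derivation:
Type I error (α): Rejecting H₀ when H₀ is true
Type II error (β): Failing to reject H₀ when H₁ is true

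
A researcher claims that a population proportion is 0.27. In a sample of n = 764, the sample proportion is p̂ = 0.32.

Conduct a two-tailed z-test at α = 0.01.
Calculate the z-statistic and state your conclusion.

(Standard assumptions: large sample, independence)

Answer: z = 3.1129, reject H₀

Derivation:
H₀: p = 0.27, H₁: p ≠ 0.27
Standard error: SE = √(p₀(1-p₀)/n) = √(0.27×0.73/764) = 0.016062
z-statistic: z = (p̂ - p₀)/SE = (0.32 - 0.27)/0.016062 = 3.1129
Critical value: z_0.005 = ±2.576
p-value = 0.0019
Decision: reject H₀ at α = 0.01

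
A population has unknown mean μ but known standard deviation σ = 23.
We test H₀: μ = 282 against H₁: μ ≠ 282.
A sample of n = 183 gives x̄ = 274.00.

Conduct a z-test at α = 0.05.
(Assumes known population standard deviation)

Standard error: SE = σ/√n = 23/√183 = 1.7002
z-statistic: z = (x̄ - μ₀)/SE = (274.00 - 282)/1.7002 = -4.7053
Critical value: ±1.960
p-value < 0.0001
Decision: reject H₀

Answer: z = -4.7053, reject H₀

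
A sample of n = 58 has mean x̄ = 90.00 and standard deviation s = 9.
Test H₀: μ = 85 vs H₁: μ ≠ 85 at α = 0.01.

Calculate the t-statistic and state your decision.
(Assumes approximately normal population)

df = n - 1 = 57
SE = s/√n = 9/√58 = 1.1818
t = (x̄ - μ₀)/SE = (90.00 - 85)/1.1818 = 4.2308
Critical value: t_{0.005,57} = ±2.665
p-value ≈ 0.0001
Decision: reject H₀

Answer: t = 4.2308, reject H₀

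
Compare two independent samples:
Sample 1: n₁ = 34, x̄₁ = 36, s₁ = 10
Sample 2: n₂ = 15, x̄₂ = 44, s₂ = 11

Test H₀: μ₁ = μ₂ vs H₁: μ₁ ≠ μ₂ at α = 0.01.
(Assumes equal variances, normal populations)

Pooled variance: s²_p = [33×10² + 14×11²]/(47) = 106.2553
s_p = 10.3080
SE = s_p×√(1/n₁ + 1/n₂) = 10.3080×√(1/34 + 1/15) = 3.1951
t = (x̄₁ - x̄₂)/SE = (36 - 44)/3.1951 = -2.5038
df = 47, t-critical = ±2.685
Decision: fail to reject H₀

Answer: t = -2.5038, fail to reject H₀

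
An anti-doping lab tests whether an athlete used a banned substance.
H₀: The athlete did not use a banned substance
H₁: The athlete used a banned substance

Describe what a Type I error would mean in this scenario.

Answer: Falsely accusing a clean athlete of doping

Derivation:
Type I error (α): Rejecting H₀ when H₀ is true
Type II error (β): Failing to reject H₀ when H₁ is true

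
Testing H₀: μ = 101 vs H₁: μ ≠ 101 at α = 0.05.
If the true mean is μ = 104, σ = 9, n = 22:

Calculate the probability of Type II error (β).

Answer: β ≈ 0.6539

Derivation:
SE = σ/√n = 9/√22 = 1.9188
Critical values: μ₀ ± z_0.025×SE = 101 ± 1.960×1.9188
Acceptance region: (97.2392, 104.7608)
Under H₁ (μ = 104): z_high = (104.7608 - 104)/1.9188 = 0.3965, z_low = (97.2392 - 104)/1.9188 = -3.5235
β = P(not reject | H₁) = Φ(0.3965) - Φ(-3.5235) ≈ 0.6539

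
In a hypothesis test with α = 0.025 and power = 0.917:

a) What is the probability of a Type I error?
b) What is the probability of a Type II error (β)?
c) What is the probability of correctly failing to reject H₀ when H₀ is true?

a) Type I error probability = α = 0.025
b) Power = P(reject H₀ | H₁ true) = 1 - β = 0.917, so Type II error probability = β = 1 - Power = 0.083
c) P(fail to reject H₀ | H₀ true) = 1 - α = 0.975

Answer: a) 0.025, b) 0.083, c) 0.975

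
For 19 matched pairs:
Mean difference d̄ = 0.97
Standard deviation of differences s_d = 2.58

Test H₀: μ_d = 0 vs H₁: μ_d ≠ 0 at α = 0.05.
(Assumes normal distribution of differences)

Answer: t = 1.6388, fail to reject H₀

Derivation:
df = n - 1 = 18
SE = s_d/√n = 2.58/√19 = 0.5919
t = d̄/SE = 0.97/0.5919 = 1.6388
Critical value: t_{0.025,18} = ±2.101
p-value ≈ 0.1186
Decision: fail to reject H₀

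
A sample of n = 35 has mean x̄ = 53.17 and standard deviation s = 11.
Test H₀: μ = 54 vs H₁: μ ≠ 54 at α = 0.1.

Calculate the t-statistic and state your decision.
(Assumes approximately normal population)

Answer: t = -0.4464, fail to reject H₀

Derivation:
df = n - 1 = 34
SE = s/√n = 11/√35 = 1.8593
t = (x̄ - μ₀)/SE = (53.17 - 54)/1.8593 = -0.4464
Critical value: t_{0.05,34} = ±1.691
p-value ≈ 0.6581
Decision: fail to reject H₀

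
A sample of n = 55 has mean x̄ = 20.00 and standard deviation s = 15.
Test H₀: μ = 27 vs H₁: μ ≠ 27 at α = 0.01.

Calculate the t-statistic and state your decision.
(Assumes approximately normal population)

Answer: t = -3.4609, reject H₀

Derivation:
df = n - 1 = 54
SE = s/√n = 15/√55 = 2.0226
t = (x̄ - μ₀)/SE = (20.00 - 27)/2.0226 = -3.4609
Critical value: t_{0.005,54} = ±2.670
p-value ≈ 0.0011
Decision: reject H₀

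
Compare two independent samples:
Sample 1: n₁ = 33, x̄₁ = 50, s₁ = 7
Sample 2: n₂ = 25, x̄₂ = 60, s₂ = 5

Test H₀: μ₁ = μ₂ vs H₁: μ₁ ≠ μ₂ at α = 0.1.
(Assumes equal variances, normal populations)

Pooled variance: s²_p = [32×7² + 24×5²]/(56) = 38.7143
s_p = 6.2221
SE = s_p×√(1/n₁ + 1/n₂) = 6.2221×√(1/33 + 1/25) = 1.6498
t = (x̄₁ - x̄₂)/SE = (50 - 60)/1.6498 = -6.0613
df = 56, t-critical = ±1.673
Decision: reject H₀

Answer: t = -6.0613, reject H₀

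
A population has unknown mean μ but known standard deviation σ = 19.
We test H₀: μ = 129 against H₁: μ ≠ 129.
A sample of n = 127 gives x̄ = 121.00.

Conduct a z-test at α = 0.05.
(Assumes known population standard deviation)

Standard error: SE = σ/√n = 19/√127 = 1.6860
z-statistic: z = (x̄ - μ₀)/SE = (121.00 - 129)/1.6860 = -4.7450
Critical value: ±1.960
p-value < 0.0001
Decision: reject H₀

Answer: z = -4.7450, reject H₀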